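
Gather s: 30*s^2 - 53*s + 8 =30*s^2 - 53*s + 8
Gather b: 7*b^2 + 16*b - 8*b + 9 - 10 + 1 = 7*b^2 + 8*b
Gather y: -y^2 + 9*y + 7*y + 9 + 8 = -y^2 + 16*y + 17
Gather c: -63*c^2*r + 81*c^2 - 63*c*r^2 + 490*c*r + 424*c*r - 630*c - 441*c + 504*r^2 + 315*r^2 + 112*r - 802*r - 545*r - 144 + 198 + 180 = c^2*(81 - 63*r) + c*(-63*r^2 + 914*r - 1071) + 819*r^2 - 1235*r + 234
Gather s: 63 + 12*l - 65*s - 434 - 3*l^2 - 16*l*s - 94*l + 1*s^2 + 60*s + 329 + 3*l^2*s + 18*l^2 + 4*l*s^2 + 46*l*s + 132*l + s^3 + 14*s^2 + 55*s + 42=15*l^2 + 50*l + s^3 + s^2*(4*l + 15) + s*(3*l^2 + 30*l + 50)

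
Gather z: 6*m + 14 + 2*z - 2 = 6*m + 2*z + 12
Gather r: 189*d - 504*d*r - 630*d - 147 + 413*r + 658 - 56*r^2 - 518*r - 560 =-441*d - 56*r^2 + r*(-504*d - 105) - 49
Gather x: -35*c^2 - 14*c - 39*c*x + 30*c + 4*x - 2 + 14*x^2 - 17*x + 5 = -35*c^2 + 16*c + 14*x^2 + x*(-39*c - 13) + 3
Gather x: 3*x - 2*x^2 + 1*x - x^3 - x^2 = -x^3 - 3*x^2 + 4*x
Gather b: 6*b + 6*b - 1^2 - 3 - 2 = 12*b - 6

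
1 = 1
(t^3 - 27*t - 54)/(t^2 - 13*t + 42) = (t^2 + 6*t + 9)/(t - 7)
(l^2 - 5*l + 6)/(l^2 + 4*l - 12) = (l - 3)/(l + 6)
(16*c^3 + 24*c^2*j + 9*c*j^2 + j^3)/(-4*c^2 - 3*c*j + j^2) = (-16*c^2 - 8*c*j - j^2)/(4*c - j)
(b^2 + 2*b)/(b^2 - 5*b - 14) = b/(b - 7)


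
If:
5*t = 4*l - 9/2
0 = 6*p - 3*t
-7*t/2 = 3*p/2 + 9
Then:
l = -207/136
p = -18/17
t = -36/17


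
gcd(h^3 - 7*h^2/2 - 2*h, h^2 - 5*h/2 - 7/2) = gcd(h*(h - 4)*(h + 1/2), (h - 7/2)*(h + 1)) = 1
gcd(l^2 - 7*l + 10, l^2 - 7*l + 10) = l^2 - 7*l + 10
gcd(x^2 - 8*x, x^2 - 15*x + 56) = x - 8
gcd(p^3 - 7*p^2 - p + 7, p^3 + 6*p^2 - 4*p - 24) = 1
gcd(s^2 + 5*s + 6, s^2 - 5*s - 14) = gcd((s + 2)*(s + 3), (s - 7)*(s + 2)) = s + 2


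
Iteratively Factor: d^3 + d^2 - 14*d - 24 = (d - 4)*(d^2 + 5*d + 6) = (d - 4)*(d + 2)*(d + 3)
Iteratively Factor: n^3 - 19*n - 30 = (n + 3)*(n^2 - 3*n - 10) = (n + 2)*(n + 3)*(n - 5)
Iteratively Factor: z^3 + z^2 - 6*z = (z - 2)*(z^2 + 3*z) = (z - 2)*(z + 3)*(z)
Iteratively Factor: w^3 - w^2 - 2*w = (w + 1)*(w^2 - 2*w) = w*(w + 1)*(w - 2)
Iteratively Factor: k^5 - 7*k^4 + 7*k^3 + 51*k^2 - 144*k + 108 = (k - 3)*(k^4 - 4*k^3 - 5*k^2 + 36*k - 36) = (k - 3)*(k - 2)*(k^3 - 2*k^2 - 9*k + 18) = (k - 3)^2*(k - 2)*(k^2 + k - 6) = (k - 3)^2*(k - 2)*(k + 3)*(k - 2)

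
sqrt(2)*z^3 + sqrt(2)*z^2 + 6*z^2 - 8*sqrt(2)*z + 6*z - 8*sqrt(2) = (z - sqrt(2))*(z + 4*sqrt(2))*(sqrt(2)*z + sqrt(2))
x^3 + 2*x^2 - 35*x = x*(x - 5)*(x + 7)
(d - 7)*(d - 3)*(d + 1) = d^3 - 9*d^2 + 11*d + 21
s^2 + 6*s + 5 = (s + 1)*(s + 5)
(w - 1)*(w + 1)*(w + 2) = w^3 + 2*w^2 - w - 2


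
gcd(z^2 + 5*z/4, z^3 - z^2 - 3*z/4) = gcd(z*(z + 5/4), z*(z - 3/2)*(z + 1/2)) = z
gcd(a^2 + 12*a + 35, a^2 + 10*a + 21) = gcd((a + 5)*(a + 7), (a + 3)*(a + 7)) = a + 7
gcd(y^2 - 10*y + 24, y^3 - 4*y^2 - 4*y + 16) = y - 4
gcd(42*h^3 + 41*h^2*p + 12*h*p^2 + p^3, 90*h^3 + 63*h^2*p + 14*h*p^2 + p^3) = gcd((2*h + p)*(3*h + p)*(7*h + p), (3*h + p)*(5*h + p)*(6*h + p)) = 3*h + p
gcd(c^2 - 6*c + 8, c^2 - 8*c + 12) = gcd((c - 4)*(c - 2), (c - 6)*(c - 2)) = c - 2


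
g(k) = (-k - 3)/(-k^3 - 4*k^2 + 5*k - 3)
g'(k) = (-k - 3)*(3*k^2 + 8*k - 5)/(-k^3 - 4*k^2 + 5*k - 3)^2 - 1/(-k^3 - 4*k^2 + 5*k - 3)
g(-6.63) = 0.05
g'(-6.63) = 0.03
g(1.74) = 0.41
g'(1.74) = -0.54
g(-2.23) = 0.03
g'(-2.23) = 0.06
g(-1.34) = 0.11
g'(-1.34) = 0.15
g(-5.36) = 0.25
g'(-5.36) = 0.94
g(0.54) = 2.18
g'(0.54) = 0.35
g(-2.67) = 0.01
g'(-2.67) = 0.04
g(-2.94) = 0.00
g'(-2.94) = 0.04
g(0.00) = 1.00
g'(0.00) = 2.00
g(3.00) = 0.12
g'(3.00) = -0.09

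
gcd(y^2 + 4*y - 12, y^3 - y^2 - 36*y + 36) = y + 6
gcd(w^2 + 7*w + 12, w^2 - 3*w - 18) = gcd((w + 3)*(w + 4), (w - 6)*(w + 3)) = w + 3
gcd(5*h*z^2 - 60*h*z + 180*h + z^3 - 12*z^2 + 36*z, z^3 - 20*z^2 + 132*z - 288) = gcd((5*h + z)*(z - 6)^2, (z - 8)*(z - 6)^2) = z^2 - 12*z + 36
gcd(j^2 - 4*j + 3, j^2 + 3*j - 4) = j - 1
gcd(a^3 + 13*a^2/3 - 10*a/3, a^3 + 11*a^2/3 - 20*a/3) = a^2 + 5*a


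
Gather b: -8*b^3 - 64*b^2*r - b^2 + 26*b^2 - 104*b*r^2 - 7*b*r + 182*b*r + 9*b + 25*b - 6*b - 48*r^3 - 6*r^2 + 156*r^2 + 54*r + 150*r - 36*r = -8*b^3 + b^2*(25 - 64*r) + b*(-104*r^2 + 175*r + 28) - 48*r^3 + 150*r^2 + 168*r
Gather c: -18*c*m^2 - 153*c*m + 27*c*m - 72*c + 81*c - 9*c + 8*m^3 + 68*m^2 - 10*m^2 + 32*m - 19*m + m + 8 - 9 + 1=c*(-18*m^2 - 126*m) + 8*m^3 + 58*m^2 + 14*m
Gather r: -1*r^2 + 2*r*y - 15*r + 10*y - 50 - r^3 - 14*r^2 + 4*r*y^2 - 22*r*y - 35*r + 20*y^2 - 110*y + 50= -r^3 - 15*r^2 + r*(4*y^2 - 20*y - 50) + 20*y^2 - 100*y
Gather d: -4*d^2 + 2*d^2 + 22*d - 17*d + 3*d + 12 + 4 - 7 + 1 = -2*d^2 + 8*d + 10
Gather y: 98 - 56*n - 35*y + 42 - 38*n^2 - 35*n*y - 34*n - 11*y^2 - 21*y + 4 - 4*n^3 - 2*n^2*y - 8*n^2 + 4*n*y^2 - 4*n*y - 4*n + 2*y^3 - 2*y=-4*n^3 - 46*n^2 - 94*n + 2*y^3 + y^2*(4*n - 11) + y*(-2*n^2 - 39*n - 58) + 144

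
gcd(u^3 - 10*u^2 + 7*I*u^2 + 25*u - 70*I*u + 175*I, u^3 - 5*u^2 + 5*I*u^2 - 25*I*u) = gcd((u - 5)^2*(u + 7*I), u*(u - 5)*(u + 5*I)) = u - 5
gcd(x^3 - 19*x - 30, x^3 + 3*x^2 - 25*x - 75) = x^2 - 2*x - 15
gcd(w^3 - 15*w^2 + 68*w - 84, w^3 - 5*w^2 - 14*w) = w - 7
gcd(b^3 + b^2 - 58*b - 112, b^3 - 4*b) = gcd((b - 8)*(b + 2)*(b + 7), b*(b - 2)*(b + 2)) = b + 2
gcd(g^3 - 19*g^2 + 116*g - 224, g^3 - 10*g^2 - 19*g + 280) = g^2 - 15*g + 56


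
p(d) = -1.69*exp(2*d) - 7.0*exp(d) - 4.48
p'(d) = -3.38*exp(2*d) - 7.0*exp(d)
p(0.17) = -15.15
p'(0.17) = -13.05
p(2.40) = -286.99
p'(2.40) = -487.87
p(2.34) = -259.28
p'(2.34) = -436.93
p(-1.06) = -7.11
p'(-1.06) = -2.83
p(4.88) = -30207.90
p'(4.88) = -59485.43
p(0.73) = -26.28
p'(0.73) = -29.08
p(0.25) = -16.25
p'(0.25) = -14.56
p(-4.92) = -4.53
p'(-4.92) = -0.05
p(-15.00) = -4.48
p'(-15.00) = 0.00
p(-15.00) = -4.48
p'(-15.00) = 0.00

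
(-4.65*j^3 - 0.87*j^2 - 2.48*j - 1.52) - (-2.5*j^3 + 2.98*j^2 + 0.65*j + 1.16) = -2.15*j^3 - 3.85*j^2 - 3.13*j - 2.68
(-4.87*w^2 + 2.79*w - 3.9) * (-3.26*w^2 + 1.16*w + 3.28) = 15.8762*w^4 - 14.7446*w^3 - 0.023200000000001*w^2 + 4.6272*w - 12.792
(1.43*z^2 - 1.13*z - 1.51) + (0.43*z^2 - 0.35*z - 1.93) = 1.86*z^2 - 1.48*z - 3.44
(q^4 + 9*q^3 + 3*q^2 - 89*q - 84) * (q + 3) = q^5 + 12*q^4 + 30*q^3 - 80*q^2 - 351*q - 252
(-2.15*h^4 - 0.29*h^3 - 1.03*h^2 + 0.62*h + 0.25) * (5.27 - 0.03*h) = 0.0645*h^5 - 11.3218*h^4 - 1.4974*h^3 - 5.4467*h^2 + 3.2599*h + 1.3175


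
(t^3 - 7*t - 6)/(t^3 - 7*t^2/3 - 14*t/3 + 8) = 3*(t + 1)/(3*t - 4)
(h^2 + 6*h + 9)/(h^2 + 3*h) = (h + 3)/h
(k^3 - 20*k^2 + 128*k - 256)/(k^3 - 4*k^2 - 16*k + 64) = (k^2 - 16*k + 64)/(k^2 - 16)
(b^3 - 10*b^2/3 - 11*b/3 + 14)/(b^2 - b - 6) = b - 7/3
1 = 1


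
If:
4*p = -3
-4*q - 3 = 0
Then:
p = -3/4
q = -3/4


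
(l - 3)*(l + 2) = l^2 - l - 6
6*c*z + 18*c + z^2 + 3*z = (6*c + z)*(z + 3)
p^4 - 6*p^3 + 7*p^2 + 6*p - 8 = (p - 4)*(p - 2)*(p - 1)*(p + 1)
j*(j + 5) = j^2 + 5*j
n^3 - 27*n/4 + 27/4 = (n - 3/2)^2*(n + 3)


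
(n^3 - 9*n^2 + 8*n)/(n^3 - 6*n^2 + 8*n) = (n^2 - 9*n + 8)/(n^2 - 6*n + 8)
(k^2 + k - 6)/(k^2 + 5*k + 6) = (k - 2)/(k + 2)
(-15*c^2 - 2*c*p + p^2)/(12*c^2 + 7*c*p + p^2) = (-5*c + p)/(4*c + p)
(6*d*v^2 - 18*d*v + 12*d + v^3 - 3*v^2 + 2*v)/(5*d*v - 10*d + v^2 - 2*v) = (6*d*v - 6*d + v^2 - v)/(5*d + v)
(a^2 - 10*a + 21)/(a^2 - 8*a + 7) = (a - 3)/(a - 1)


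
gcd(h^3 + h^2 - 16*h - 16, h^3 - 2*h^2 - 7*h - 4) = h^2 - 3*h - 4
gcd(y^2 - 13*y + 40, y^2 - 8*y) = y - 8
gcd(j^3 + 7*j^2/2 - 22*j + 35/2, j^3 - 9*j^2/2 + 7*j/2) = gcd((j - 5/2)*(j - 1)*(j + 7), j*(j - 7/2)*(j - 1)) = j - 1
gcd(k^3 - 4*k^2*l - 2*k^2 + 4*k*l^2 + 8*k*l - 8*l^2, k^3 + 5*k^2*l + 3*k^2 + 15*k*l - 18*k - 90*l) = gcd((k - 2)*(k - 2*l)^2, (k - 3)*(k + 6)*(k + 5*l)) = 1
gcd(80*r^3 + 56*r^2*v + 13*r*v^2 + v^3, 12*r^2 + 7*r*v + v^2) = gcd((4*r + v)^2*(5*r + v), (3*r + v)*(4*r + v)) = 4*r + v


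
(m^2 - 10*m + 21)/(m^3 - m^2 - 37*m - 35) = (m - 3)/(m^2 + 6*m + 5)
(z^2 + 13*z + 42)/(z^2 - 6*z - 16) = (z^2 + 13*z + 42)/(z^2 - 6*z - 16)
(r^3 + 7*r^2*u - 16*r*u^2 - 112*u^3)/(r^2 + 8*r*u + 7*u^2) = (r^2 - 16*u^2)/(r + u)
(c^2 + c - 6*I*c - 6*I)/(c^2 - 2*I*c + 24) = (c + 1)/(c + 4*I)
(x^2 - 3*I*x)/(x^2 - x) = (x - 3*I)/(x - 1)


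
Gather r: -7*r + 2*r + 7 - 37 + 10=-5*r - 20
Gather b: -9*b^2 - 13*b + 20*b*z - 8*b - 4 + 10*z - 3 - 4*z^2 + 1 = -9*b^2 + b*(20*z - 21) - 4*z^2 + 10*z - 6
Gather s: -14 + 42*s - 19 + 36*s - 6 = 78*s - 39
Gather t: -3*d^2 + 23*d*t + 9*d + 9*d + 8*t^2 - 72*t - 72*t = -3*d^2 + 18*d + 8*t^2 + t*(23*d - 144)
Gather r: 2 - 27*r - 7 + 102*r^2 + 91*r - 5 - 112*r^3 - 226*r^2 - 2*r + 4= -112*r^3 - 124*r^2 + 62*r - 6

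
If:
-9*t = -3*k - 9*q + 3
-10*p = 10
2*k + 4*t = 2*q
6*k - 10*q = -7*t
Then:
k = 13/40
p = -1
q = 1/8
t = -1/10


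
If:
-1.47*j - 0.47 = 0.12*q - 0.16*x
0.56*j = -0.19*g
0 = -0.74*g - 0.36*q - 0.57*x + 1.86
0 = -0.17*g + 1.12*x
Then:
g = 1.36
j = -0.46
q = 2.03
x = 0.21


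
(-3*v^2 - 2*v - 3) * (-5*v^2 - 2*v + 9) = 15*v^4 + 16*v^3 - 8*v^2 - 12*v - 27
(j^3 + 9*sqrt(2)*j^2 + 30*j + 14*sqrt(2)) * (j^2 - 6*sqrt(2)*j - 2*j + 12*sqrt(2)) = j^5 - 2*j^4 + 3*sqrt(2)*j^4 - 78*j^3 - 6*sqrt(2)*j^3 - 166*sqrt(2)*j^2 + 156*j^2 - 168*j + 332*sqrt(2)*j + 336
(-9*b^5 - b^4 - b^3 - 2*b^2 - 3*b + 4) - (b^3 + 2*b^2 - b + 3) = -9*b^5 - b^4 - 2*b^3 - 4*b^2 - 2*b + 1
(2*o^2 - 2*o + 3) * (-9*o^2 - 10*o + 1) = -18*o^4 - 2*o^3 - 5*o^2 - 32*o + 3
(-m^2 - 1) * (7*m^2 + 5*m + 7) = -7*m^4 - 5*m^3 - 14*m^2 - 5*m - 7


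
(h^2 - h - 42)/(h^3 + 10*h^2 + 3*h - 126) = (h - 7)/(h^2 + 4*h - 21)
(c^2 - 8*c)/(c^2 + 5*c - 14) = c*(c - 8)/(c^2 + 5*c - 14)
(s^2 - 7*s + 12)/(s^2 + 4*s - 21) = (s - 4)/(s + 7)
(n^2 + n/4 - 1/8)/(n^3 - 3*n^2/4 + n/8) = (2*n + 1)/(n*(2*n - 1))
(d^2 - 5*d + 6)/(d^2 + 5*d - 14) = (d - 3)/(d + 7)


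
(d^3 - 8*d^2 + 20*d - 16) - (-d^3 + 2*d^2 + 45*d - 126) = 2*d^3 - 10*d^2 - 25*d + 110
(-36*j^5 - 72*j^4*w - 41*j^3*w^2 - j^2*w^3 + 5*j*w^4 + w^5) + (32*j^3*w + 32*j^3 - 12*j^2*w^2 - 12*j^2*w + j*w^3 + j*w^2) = -36*j^5 - 72*j^4*w - 41*j^3*w^2 + 32*j^3*w + 32*j^3 - j^2*w^3 - 12*j^2*w^2 - 12*j^2*w + 5*j*w^4 + j*w^3 + j*w^2 + w^5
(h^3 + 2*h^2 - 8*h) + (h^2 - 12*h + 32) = h^3 + 3*h^2 - 20*h + 32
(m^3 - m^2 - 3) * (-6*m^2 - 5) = -6*m^5 + 6*m^4 - 5*m^3 + 23*m^2 + 15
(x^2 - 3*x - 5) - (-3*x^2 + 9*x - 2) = 4*x^2 - 12*x - 3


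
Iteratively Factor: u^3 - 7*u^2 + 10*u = (u)*(u^2 - 7*u + 10) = u*(u - 5)*(u - 2)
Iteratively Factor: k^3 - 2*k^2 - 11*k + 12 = (k - 4)*(k^2 + 2*k - 3) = (k - 4)*(k - 1)*(k + 3)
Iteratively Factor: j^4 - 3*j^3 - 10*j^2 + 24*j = (j - 4)*(j^3 + j^2 - 6*j) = (j - 4)*(j + 3)*(j^2 - 2*j) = (j - 4)*(j - 2)*(j + 3)*(j)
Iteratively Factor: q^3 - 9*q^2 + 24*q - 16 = (q - 1)*(q^2 - 8*q + 16) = (q - 4)*(q - 1)*(q - 4)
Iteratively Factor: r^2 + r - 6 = (r + 3)*(r - 2)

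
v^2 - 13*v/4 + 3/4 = (v - 3)*(v - 1/4)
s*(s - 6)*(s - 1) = s^3 - 7*s^2 + 6*s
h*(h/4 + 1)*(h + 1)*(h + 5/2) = h^4/4 + 15*h^3/8 + 33*h^2/8 + 5*h/2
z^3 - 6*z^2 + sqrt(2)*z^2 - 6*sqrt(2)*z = z*(z - 6)*(z + sqrt(2))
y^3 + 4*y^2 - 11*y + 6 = (y - 1)^2*(y + 6)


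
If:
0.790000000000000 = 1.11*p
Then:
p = 0.71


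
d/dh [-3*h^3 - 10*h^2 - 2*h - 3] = -9*h^2 - 20*h - 2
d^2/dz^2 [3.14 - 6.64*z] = 0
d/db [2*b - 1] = 2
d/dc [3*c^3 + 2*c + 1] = 9*c^2 + 2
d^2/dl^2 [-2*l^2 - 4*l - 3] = -4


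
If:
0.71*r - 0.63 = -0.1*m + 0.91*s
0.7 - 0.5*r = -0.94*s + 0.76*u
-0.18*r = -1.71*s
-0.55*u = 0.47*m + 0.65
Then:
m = -1.66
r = 1.30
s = 0.14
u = 0.24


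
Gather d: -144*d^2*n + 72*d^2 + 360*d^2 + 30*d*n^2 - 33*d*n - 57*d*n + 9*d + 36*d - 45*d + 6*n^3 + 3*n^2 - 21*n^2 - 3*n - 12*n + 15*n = d^2*(432 - 144*n) + d*(30*n^2 - 90*n) + 6*n^3 - 18*n^2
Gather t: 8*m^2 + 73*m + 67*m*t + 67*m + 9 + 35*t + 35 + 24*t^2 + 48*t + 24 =8*m^2 + 140*m + 24*t^2 + t*(67*m + 83) + 68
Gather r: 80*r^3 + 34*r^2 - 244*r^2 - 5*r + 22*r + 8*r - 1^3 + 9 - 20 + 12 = 80*r^3 - 210*r^2 + 25*r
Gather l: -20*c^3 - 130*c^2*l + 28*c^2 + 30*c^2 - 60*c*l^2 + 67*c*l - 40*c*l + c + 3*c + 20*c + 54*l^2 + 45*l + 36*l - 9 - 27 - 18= -20*c^3 + 58*c^2 + 24*c + l^2*(54 - 60*c) + l*(-130*c^2 + 27*c + 81) - 54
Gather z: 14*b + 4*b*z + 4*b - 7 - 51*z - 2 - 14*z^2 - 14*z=18*b - 14*z^2 + z*(4*b - 65) - 9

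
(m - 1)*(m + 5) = m^2 + 4*m - 5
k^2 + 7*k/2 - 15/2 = (k - 3/2)*(k + 5)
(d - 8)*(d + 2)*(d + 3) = d^3 - 3*d^2 - 34*d - 48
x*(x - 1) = x^2 - x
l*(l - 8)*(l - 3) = l^3 - 11*l^2 + 24*l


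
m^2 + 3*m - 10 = (m - 2)*(m + 5)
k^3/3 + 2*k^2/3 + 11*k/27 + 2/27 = (k/3 + 1/3)*(k + 1/3)*(k + 2/3)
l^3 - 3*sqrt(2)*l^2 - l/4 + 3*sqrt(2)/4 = (l - 1/2)*(l + 1/2)*(l - 3*sqrt(2))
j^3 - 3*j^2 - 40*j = j*(j - 8)*(j + 5)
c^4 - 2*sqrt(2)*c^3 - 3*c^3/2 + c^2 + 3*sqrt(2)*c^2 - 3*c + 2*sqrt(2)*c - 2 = (c - 2)*(c + 1/2)*(c - sqrt(2))^2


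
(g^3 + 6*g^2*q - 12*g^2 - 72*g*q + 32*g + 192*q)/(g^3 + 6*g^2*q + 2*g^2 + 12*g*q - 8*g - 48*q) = (g^2 - 12*g + 32)/(g^2 + 2*g - 8)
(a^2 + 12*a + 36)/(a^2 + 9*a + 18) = (a + 6)/(a + 3)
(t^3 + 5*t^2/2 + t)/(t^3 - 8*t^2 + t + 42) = t*(2*t + 1)/(2*(t^2 - 10*t + 21))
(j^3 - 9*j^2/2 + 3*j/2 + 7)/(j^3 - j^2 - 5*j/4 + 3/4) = 2*(2*j^2 - 11*j + 14)/(4*j^2 - 8*j + 3)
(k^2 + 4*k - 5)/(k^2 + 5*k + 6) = (k^2 + 4*k - 5)/(k^2 + 5*k + 6)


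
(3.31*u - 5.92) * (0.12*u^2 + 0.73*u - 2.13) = 0.3972*u^3 + 1.7059*u^2 - 11.3719*u + 12.6096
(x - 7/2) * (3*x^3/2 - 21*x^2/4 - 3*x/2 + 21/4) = 3*x^4/2 - 21*x^3/2 + 135*x^2/8 + 21*x/2 - 147/8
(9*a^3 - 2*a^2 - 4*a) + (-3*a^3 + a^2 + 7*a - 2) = 6*a^3 - a^2 + 3*a - 2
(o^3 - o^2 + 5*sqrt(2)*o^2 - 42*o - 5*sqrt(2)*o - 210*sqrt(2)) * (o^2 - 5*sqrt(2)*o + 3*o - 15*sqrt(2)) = o^5 + 2*o^4 - 95*o^3 - 226*o^2 + 2250*o + 6300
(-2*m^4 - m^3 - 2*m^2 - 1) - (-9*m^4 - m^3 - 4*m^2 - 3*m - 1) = 7*m^4 + 2*m^2 + 3*m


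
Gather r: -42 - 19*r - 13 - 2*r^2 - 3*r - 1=-2*r^2 - 22*r - 56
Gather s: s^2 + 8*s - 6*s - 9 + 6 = s^2 + 2*s - 3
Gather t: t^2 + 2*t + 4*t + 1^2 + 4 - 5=t^2 + 6*t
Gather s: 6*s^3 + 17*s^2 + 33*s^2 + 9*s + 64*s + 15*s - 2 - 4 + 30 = 6*s^3 + 50*s^2 + 88*s + 24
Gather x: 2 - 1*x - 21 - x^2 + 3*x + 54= -x^2 + 2*x + 35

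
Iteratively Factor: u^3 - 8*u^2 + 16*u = (u - 4)*(u^2 - 4*u) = u*(u - 4)*(u - 4)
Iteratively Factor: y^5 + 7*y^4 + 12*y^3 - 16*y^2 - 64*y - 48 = (y + 2)*(y^4 + 5*y^3 + 2*y^2 - 20*y - 24) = (y + 2)^2*(y^3 + 3*y^2 - 4*y - 12) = (y - 2)*(y + 2)^2*(y^2 + 5*y + 6) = (y - 2)*(y + 2)^2*(y + 3)*(y + 2)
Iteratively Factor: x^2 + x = (x + 1)*(x)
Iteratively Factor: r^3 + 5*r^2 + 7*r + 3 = (r + 1)*(r^2 + 4*r + 3) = (r + 1)^2*(r + 3)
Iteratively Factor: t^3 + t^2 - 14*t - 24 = (t - 4)*(t^2 + 5*t + 6) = (t - 4)*(t + 3)*(t + 2)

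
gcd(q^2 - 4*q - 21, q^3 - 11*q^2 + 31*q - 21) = q - 7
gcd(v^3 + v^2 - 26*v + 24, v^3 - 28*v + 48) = v^2 + 2*v - 24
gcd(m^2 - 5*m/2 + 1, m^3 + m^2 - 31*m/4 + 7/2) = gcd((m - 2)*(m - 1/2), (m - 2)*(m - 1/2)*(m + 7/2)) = m^2 - 5*m/2 + 1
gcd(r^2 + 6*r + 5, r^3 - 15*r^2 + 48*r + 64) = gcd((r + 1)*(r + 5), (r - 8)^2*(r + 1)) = r + 1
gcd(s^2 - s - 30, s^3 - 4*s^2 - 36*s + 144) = s - 6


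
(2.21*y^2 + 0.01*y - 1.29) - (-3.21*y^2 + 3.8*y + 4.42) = 5.42*y^2 - 3.79*y - 5.71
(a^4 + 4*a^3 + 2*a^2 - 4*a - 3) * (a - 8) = a^5 - 4*a^4 - 30*a^3 - 20*a^2 + 29*a + 24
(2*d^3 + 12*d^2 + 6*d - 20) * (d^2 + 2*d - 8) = 2*d^5 + 16*d^4 + 14*d^3 - 104*d^2 - 88*d + 160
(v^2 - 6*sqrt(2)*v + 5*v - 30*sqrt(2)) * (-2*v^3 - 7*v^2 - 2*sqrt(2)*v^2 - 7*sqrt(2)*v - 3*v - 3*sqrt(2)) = -2*v^5 - 17*v^4 + 10*sqrt(2)*v^4 - 14*v^3 + 85*sqrt(2)*v^3 + 189*v^2 + 190*sqrt(2)*v^2 + 75*sqrt(2)*v + 456*v + 180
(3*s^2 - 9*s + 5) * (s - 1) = 3*s^3 - 12*s^2 + 14*s - 5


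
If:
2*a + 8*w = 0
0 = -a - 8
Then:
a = -8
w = 2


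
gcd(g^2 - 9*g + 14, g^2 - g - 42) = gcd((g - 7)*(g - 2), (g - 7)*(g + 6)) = g - 7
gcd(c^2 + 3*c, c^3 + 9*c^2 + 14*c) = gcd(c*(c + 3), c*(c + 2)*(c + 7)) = c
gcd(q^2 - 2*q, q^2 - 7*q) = q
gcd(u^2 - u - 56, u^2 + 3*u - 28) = u + 7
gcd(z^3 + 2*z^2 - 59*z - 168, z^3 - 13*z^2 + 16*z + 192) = z^2 - 5*z - 24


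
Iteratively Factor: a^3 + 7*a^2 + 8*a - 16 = (a + 4)*(a^2 + 3*a - 4) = (a - 1)*(a + 4)*(a + 4)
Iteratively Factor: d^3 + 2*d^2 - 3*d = (d + 3)*(d^2 - d) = (d - 1)*(d + 3)*(d)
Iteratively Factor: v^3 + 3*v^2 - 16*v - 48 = (v + 3)*(v^2 - 16) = (v - 4)*(v + 3)*(v + 4)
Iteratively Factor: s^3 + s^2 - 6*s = (s - 2)*(s^2 + 3*s) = s*(s - 2)*(s + 3)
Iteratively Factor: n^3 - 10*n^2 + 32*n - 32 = (n - 2)*(n^2 - 8*n + 16) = (n - 4)*(n - 2)*(n - 4)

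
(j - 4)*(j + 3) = j^2 - j - 12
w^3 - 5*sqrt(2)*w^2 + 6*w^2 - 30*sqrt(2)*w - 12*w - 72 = (w + 6)*(w - 6*sqrt(2))*(w + sqrt(2))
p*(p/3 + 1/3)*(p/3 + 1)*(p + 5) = p^4/9 + p^3 + 23*p^2/9 + 5*p/3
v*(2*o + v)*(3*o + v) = 6*o^2*v + 5*o*v^2 + v^3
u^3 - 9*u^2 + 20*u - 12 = (u - 6)*(u - 2)*(u - 1)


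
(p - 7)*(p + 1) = p^2 - 6*p - 7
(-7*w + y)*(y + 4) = -7*w*y - 28*w + y^2 + 4*y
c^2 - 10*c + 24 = (c - 6)*(c - 4)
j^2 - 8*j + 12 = (j - 6)*(j - 2)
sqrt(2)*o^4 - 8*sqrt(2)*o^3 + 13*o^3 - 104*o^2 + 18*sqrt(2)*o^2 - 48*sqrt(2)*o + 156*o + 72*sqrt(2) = (o - 6)*(o - 2)*(o + 6*sqrt(2))*(sqrt(2)*o + 1)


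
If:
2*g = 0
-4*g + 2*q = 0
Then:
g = 0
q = 0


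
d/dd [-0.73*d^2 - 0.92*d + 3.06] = -1.46*d - 0.92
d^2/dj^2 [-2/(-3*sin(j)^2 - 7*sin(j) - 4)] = 2*(-36*sin(j)^3 - 27*sin(j)^2 + 80*sin(j) + 74)/((sin(j) + 1)^2*(3*sin(j) + 4)^3)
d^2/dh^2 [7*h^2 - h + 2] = 14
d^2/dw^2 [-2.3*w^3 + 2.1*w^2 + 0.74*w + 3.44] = 4.2 - 13.8*w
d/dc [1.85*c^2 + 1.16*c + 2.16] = 3.7*c + 1.16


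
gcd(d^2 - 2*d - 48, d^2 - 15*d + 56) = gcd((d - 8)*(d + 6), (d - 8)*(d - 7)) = d - 8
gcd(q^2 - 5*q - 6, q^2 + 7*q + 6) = q + 1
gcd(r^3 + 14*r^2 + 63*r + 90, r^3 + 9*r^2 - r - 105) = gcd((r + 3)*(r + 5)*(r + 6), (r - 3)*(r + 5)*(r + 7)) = r + 5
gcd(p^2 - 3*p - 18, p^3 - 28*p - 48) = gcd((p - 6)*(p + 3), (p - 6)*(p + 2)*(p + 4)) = p - 6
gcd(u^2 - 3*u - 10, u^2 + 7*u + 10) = u + 2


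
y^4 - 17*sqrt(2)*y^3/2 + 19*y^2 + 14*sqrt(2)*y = y*(y - 7*sqrt(2))*(y - 2*sqrt(2))*(y + sqrt(2)/2)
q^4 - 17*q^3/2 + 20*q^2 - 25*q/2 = q*(q - 5)*(q - 5/2)*(q - 1)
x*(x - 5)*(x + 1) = x^3 - 4*x^2 - 5*x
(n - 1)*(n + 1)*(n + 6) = n^3 + 6*n^2 - n - 6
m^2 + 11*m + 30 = (m + 5)*(m + 6)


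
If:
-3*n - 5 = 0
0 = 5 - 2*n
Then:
No Solution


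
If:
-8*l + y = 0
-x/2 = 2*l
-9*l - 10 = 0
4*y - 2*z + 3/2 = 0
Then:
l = -10/9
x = 40/9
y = -80/9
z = -613/36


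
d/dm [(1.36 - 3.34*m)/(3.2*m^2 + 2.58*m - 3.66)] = (10.688*m^2 - 8.704*m + 8.7156)/(10.24*m^4 + 16.512*m^3 - 16.7676*m^2 - 18.8856*m + 13.3956)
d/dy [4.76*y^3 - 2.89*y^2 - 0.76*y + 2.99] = 14.28*y^2 - 5.78*y - 0.76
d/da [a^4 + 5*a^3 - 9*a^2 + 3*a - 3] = 4*a^3 + 15*a^2 - 18*a + 3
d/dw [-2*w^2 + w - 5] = 1 - 4*w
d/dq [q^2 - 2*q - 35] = 2*q - 2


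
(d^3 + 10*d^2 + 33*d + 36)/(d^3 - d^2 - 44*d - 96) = (d + 3)/(d - 8)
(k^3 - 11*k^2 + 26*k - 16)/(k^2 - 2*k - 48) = (k^2 - 3*k + 2)/(k + 6)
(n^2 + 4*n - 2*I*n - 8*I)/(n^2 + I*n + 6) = (n + 4)/(n + 3*I)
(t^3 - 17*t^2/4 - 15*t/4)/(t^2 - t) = (4*t^2 - 17*t - 15)/(4*(t - 1))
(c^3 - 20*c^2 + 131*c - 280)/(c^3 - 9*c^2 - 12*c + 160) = (c - 7)/(c + 4)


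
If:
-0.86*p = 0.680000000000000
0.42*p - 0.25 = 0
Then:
No Solution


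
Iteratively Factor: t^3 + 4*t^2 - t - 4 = (t + 1)*(t^2 + 3*t - 4) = (t + 1)*(t + 4)*(t - 1)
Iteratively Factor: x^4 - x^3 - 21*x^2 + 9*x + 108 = (x + 3)*(x^3 - 4*x^2 - 9*x + 36) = (x + 3)^2*(x^2 - 7*x + 12) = (x - 4)*(x + 3)^2*(x - 3)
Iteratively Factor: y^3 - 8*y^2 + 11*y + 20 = (y - 5)*(y^2 - 3*y - 4) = (y - 5)*(y + 1)*(y - 4)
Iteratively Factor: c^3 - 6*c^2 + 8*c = (c)*(c^2 - 6*c + 8) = c*(c - 4)*(c - 2)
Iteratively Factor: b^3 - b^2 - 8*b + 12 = (b - 2)*(b^2 + b - 6) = (b - 2)^2*(b + 3)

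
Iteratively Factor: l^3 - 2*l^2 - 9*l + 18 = (l + 3)*(l^2 - 5*l + 6) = (l - 2)*(l + 3)*(l - 3)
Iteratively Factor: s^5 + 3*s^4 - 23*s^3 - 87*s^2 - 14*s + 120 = (s + 4)*(s^4 - s^3 - 19*s^2 - 11*s + 30) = (s + 3)*(s + 4)*(s^3 - 4*s^2 - 7*s + 10) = (s + 2)*(s + 3)*(s + 4)*(s^2 - 6*s + 5) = (s - 5)*(s + 2)*(s + 3)*(s + 4)*(s - 1)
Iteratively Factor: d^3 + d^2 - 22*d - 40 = (d + 4)*(d^2 - 3*d - 10) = (d - 5)*(d + 4)*(d + 2)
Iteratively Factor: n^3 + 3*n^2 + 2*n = (n + 1)*(n^2 + 2*n) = (n + 1)*(n + 2)*(n)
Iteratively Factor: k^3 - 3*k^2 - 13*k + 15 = (k - 1)*(k^2 - 2*k - 15) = (k - 1)*(k + 3)*(k - 5)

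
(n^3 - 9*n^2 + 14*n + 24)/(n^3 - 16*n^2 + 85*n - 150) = (n^2 - 3*n - 4)/(n^2 - 10*n + 25)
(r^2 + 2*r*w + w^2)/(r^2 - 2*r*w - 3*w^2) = (r + w)/(r - 3*w)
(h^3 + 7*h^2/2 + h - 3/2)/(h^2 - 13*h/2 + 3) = (h^2 + 4*h + 3)/(h - 6)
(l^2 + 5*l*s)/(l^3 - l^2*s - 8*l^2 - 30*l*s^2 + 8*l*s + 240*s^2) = l/(l^2 - 6*l*s - 8*l + 48*s)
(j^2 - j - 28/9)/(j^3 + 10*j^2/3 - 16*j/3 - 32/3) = (j - 7/3)/(j^2 + 2*j - 8)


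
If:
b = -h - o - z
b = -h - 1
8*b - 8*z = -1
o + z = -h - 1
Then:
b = 1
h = -2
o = -1/8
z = 9/8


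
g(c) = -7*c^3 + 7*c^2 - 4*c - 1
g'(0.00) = -4.00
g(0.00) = -1.00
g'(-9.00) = -1831.00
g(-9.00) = 5705.00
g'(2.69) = -118.30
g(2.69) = -97.36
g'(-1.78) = -95.46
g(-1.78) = 67.78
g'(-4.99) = -596.76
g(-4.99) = 1063.02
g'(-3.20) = -263.84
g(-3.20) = 312.86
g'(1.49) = -29.76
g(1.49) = -14.57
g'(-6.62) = -1016.99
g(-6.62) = 2363.07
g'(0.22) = -1.94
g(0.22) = -1.62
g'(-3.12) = -252.10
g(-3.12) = 292.22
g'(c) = -21*c^2 + 14*c - 4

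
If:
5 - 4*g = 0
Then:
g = 5/4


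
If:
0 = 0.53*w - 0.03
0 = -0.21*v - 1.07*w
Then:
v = -0.29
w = 0.06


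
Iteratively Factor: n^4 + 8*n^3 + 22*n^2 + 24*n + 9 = (n + 3)*(n^3 + 5*n^2 + 7*n + 3) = (n + 3)^2*(n^2 + 2*n + 1) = (n + 1)*(n + 3)^2*(n + 1)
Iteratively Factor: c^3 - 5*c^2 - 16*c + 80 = (c - 4)*(c^2 - c - 20) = (c - 5)*(c - 4)*(c + 4)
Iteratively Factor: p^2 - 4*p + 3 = (p - 1)*(p - 3)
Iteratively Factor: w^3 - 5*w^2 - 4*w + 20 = (w - 5)*(w^2 - 4) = (w - 5)*(w - 2)*(w + 2)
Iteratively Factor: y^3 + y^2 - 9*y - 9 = (y + 3)*(y^2 - 2*y - 3) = (y - 3)*(y + 3)*(y + 1)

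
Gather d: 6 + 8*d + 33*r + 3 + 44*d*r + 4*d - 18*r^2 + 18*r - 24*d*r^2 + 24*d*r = d*(-24*r^2 + 68*r + 12) - 18*r^2 + 51*r + 9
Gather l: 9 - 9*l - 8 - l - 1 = -10*l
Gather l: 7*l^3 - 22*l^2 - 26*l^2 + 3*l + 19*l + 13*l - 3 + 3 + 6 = 7*l^3 - 48*l^2 + 35*l + 6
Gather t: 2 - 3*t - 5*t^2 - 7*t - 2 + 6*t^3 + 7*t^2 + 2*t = 6*t^3 + 2*t^2 - 8*t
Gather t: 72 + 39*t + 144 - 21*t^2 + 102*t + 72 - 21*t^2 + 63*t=-42*t^2 + 204*t + 288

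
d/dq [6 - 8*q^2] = -16*q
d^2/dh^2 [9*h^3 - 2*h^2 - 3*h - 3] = 54*h - 4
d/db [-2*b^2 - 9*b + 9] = -4*b - 9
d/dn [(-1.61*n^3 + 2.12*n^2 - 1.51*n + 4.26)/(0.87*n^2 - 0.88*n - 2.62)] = (-1.4007*n^4 + 2.8336*n^3 + 12.1027*n^2 - 18.5212*n + 7.705)/(0.7569*n^4 - 1.5312*n^3 - 3.7844*n^2 + 4.6112*n + 6.8644)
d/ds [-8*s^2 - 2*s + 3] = -16*s - 2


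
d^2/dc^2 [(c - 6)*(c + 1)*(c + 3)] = 6*c - 4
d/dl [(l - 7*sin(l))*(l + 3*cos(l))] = -(l - 7*sin(l))*(3*sin(l) - 1) - (l + 3*cos(l))*(7*cos(l) - 1)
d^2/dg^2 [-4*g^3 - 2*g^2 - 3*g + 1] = -24*g - 4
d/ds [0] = 0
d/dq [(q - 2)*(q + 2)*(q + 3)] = 3*q^2 + 6*q - 4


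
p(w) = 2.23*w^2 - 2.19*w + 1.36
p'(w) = 4.46*w - 2.19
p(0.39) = 0.85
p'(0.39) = -0.45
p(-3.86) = 43.04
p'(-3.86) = -19.41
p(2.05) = 6.24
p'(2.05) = 6.95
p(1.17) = 1.85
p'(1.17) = 3.03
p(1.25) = 2.11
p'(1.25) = 3.38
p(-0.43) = 2.71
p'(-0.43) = -4.11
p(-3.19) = 31.04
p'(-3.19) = -16.42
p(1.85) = 4.94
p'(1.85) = 6.06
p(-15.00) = 535.96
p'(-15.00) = -69.09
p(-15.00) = 535.96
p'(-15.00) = -69.09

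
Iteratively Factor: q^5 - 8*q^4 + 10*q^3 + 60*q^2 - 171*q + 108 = (q + 3)*(q^4 - 11*q^3 + 43*q^2 - 69*q + 36) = (q - 4)*(q + 3)*(q^3 - 7*q^2 + 15*q - 9) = (q - 4)*(q - 1)*(q + 3)*(q^2 - 6*q + 9) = (q - 4)*(q - 3)*(q - 1)*(q + 3)*(q - 3)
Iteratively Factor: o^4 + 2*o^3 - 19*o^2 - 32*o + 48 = (o - 4)*(o^3 + 6*o^2 + 5*o - 12) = (o - 4)*(o + 3)*(o^2 + 3*o - 4) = (o - 4)*(o - 1)*(o + 3)*(o + 4)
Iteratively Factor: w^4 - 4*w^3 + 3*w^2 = (w - 1)*(w^3 - 3*w^2) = (w - 3)*(w - 1)*(w^2) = w*(w - 3)*(w - 1)*(w)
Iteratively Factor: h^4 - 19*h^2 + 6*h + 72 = (h - 3)*(h^3 + 3*h^2 - 10*h - 24) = (h - 3)*(h + 4)*(h^2 - h - 6) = (h - 3)^2*(h + 4)*(h + 2)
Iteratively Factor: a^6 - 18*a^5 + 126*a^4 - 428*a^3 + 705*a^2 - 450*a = (a - 5)*(a^5 - 13*a^4 + 61*a^3 - 123*a^2 + 90*a) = (a - 5)*(a - 3)*(a^4 - 10*a^3 + 31*a^2 - 30*a) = (a - 5)^2*(a - 3)*(a^3 - 5*a^2 + 6*a) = (a - 5)^2*(a - 3)^2*(a^2 - 2*a) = (a - 5)^2*(a - 3)^2*(a - 2)*(a)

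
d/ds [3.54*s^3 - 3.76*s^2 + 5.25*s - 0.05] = 10.62*s^2 - 7.52*s + 5.25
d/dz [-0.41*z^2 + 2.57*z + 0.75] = 2.57 - 0.82*z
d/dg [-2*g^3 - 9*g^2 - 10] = 6*g*(-g - 3)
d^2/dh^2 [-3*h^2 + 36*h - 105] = -6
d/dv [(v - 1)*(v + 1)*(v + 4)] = 3*v^2 + 8*v - 1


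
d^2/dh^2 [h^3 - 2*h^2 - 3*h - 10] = 6*h - 4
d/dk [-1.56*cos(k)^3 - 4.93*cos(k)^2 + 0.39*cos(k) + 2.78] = (4.68*cos(k)^2 + 9.86*cos(k) - 0.39)*sin(k)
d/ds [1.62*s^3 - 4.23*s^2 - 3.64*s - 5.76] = 4.86*s^2 - 8.46*s - 3.64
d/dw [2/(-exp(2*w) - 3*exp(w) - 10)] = (4*exp(w) + 6)*exp(w)/(exp(2*w) + 3*exp(w) + 10)^2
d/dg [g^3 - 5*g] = 3*g^2 - 5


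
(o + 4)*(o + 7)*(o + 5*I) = o^3 + 11*o^2 + 5*I*o^2 + 28*o + 55*I*o + 140*I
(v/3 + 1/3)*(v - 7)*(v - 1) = v^3/3 - 7*v^2/3 - v/3 + 7/3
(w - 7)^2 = w^2 - 14*w + 49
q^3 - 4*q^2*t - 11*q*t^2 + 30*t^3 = (q - 5*t)*(q - 2*t)*(q + 3*t)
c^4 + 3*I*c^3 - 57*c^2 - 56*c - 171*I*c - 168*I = (c - 8)*(c + 1)*(c + 7)*(c + 3*I)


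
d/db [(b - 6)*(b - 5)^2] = (b - 5)*(3*b - 17)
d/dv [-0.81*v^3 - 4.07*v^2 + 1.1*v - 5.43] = -2.43*v^2 - 8.14*v + 1.1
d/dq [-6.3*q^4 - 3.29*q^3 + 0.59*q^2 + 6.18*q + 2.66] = -25.2*q^3 - 9.87*q^2 + 1.18*q + 6.18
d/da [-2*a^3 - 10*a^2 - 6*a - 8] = -6*a^2 - 20*a - 6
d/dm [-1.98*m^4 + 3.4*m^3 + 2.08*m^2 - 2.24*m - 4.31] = -7.92*m^3 + 10.2*m^2 + 4.16*m - 2.24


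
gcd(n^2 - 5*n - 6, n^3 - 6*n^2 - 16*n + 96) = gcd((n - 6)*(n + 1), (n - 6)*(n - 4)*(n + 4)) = n - 6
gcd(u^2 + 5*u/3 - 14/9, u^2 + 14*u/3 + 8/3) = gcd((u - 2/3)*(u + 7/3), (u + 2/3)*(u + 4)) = 1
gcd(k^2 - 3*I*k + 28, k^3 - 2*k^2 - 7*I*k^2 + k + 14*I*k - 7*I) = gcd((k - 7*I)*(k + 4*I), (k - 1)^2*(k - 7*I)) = k - 7*I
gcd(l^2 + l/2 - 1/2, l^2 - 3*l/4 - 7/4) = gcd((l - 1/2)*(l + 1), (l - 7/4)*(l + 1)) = l + 1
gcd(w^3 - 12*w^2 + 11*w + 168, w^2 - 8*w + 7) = w - 7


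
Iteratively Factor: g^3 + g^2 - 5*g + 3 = (g - 1)*(g^2 + 2*g - 3) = (g - 1)^2*(g + 3)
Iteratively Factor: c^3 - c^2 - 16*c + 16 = (c - 1)*(c^2 - 16) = (c - 1)*(c + 4)*(c - 4)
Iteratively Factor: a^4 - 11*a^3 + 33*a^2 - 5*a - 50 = (a - 5)*(a^3 - 6*a^2 + 3*a + 10) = (a - 5)*(a - 2)*(a^2 - 4*a - 5) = (a - 5)^2*(a - 2)*(a + 1)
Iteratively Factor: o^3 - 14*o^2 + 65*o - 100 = (o - 5)*(o^2 - 9*o + 20) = (o - 5)^2*(o - 4)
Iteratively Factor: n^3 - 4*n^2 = (n - 4)*(n^2) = n*(n - 4)*(n)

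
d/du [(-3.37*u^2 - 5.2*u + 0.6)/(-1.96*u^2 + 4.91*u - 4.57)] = (-26.7387*u^2 + 33.1538*u + 20.818)/(3.8416*u^4 - 19.2472*u^3 + 42.0225*u^2 - 44.8774*u + 20.8849)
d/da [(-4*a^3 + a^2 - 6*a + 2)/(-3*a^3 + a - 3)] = (3*a^4 - 44*a^3 + 55*a^2 - 6*a + 16)/(9*a^6 - 6*a^4 + 18*a^3 + a^2 - 6*a + 9)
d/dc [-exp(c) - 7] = -exp(c)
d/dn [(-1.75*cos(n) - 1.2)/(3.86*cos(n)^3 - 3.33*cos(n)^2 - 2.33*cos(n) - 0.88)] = (-13.51*cos(n)^3 - 8.0685*cos(n)^2 + 7.992*cos(n) + 1.256)*sin(n)/(14.8996*cos(n)^6 - 25.7076*cos(n)^5 - 6.8987*cos(n)^4 + 8.7242*cos(n)^3 + 11.2897*cos(n)^2 + 4.1008*cos(n) + 0.7744)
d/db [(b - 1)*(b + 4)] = 2*b + 3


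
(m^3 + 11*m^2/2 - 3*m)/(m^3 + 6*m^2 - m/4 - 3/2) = 2*m/(2*m + 1)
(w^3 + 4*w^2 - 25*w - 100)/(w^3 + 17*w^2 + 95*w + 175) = (w^2 - w - 20)/(w^2 + 12*w + 35)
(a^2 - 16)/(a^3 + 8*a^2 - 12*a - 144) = (a + 4)/(a^2 + 12*a + 36)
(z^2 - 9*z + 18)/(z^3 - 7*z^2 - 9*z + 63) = (z - 6)/(z^2 - 4*z - 21)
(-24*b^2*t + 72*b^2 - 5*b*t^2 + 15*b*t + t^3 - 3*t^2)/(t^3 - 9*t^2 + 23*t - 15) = (-24*b^2 - 5*b*t + t^2)/(t^2 - 6*t + 5)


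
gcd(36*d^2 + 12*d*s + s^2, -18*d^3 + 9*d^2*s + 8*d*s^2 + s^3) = 6*d + s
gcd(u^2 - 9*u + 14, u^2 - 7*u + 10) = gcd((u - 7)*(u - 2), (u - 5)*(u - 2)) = u - 2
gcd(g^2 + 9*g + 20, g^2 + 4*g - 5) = g + 5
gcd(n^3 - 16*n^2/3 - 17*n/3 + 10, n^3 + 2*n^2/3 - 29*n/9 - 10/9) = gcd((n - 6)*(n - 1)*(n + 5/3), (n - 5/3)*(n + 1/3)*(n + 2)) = 1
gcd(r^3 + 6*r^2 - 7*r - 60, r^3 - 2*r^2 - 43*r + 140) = 1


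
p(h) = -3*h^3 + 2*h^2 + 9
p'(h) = -9*h^2 + 4*h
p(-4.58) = 339.17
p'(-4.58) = -207.11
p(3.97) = -147.19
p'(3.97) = -125.97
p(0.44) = 9.13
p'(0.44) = 0.02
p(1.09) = 7.49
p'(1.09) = -6.33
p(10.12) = -2895.47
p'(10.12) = -881.25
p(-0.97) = 13.62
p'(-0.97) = -12.35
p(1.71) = -0.15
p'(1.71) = -19.48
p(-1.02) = 14.26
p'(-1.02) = -13.44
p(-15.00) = 10584.00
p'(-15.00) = -2085.00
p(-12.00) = 5481.00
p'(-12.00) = -1344.00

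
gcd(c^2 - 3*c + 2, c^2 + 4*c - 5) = c - 1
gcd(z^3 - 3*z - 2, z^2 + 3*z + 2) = z + 1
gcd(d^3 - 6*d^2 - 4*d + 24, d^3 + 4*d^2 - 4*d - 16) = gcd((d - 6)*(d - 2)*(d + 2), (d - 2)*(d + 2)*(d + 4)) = d^2 - 4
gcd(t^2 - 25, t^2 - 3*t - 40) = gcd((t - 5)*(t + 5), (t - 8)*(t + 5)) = t + 5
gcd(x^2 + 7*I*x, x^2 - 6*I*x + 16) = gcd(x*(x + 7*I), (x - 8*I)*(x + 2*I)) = 1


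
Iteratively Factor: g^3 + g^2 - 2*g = (g + 2)*(g^2 - g) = (g - 1)*(g + 2)*(g)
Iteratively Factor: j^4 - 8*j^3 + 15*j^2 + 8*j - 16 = (j - 4)*(j^3 - 4*j^2 - j + 4) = (j - 4)^2*(j^2 - 1) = (j - 4)^2*(j - 1)*(j + 1)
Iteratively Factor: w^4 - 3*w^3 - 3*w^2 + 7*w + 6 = (w - 3)*(w^3 - 3*w - 2) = (w - 3)*(w + 1)*(w^2 - w - 2) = (w - 3)*(w - 2)*(w + 1)*(w + 1)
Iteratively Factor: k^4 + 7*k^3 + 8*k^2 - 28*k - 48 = (k + 2)*(k^3 + 5*k^2 - 2*k - 24) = (k - 2)*(k + 2)*(k^2 + 7*k + 12) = (k - 2)*(k + 2)*(k + 4)*(k + 3)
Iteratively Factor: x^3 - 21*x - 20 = (x + 1)*(x^2 - x - 20) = (x + 1)*(x + 4)*(x - 5)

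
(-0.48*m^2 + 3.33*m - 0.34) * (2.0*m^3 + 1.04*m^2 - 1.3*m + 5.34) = -0.96*m^5 + 6.1608*m^4 + 3.4072*m^3 - 7.2458*m^2 + 18.2242*m - 1.8156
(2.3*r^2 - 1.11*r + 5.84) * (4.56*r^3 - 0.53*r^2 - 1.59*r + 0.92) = 10.488*r^5 - 6.2806*r^4 + 23.5617*r^3 + 0.7857*r^2 - 10.3068*r + 5.3728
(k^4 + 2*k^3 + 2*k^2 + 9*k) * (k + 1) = k^5 + 3*k^4 + 4*k^3 + 11*k^2 + 9*k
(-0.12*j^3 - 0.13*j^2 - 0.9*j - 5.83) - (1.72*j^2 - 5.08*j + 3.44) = -0.12*j^3 - 1.85*j^2 + 4.18*j - 9.27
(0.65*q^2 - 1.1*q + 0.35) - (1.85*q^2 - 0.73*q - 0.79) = -1.2*q^2 - 0.37*q + 1.14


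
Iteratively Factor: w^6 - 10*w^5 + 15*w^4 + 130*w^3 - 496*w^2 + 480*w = (w + 4)*(w^5 - 14*w^4 + 71*w^3 - 154*w^2 + 120*w) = (w - 4)*(w + 4)*(w^4 - 10*w^3 + 31*w^2 - 30*w) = (w - 4)*(w - 3)*(w + 4)*(w^3 - 7*w^2 + 10*w) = (w - 4)*(w - 3)*(w - 2)*(w + 4)*(w^2 - 5*w) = (w - 5)*(w - 4)*(w - 3)*(w - 2)*(w + 4)*(w)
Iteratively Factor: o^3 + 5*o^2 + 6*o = (o)*(o^2 + 5*o + 6) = o*(o + 2)*(o + 3)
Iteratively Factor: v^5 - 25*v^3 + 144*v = (v - 4)*(v^4 + 4*v^3 - 9*v^2 - 36*v) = v*(v - 4)*(v^3 + 4*v^2 - 9*v - 36) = v*(v - 4)*(v + 4)*(v^2 - 9) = v*(v - 4)*(v + 3)*(v + 4)*(v - 3)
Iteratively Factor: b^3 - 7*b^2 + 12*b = (b - 3)*(b^2 - 4*b) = (b - 4)*(b - 3)*(b)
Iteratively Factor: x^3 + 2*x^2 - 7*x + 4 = (x + 4)*(x^2 - 2*x + 1) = (x - 1)*(x + 4)*(x - 1)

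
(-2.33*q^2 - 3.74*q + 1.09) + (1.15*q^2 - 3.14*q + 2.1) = -1.18*q^2 - 6.88*q + 3.19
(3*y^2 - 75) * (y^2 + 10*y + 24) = 3*y^4 + 30*y^3 - 3*y^2 - 750*y - 1800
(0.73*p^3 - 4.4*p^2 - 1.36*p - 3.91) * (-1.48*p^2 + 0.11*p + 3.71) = -1.0804*p^5 + 6.5923*p^4 + 4.2371*p^3 - 10.6868*p^2 - 5.4757*p - 14.5061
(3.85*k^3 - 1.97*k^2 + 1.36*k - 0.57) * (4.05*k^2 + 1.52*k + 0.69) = 15.5925*k^5 - 2.1265*k^4 + 5.1701*k^3 - 1.6006*k^2 + 0.0720000000000001*k - 0.3933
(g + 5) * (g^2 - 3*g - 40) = g^3 + 2*g^2 - 55*g - 200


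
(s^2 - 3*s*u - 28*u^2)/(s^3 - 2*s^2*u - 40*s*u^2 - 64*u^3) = (s - 7*u)/(s^2 - 6*s*u - 16*u^2)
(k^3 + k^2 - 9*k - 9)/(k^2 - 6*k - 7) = (k^2 - 9)/(k - 7)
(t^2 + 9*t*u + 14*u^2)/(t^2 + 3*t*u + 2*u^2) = (t + 7*u)/(t + u)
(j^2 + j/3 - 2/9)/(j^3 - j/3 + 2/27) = 3/(3*j - 1)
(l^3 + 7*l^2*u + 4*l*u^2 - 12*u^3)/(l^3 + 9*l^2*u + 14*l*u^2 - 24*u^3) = (l + 2*u)/(l + 4*u)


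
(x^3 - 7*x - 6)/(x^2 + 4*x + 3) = (x^2 - x - 6)/(x + 3)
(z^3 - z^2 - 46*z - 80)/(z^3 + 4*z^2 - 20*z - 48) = (z^2 - 3*z - 40)/(z^2 + 2*z - 24)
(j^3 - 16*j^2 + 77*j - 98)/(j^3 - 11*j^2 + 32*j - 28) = (j - 7)/(j - 2)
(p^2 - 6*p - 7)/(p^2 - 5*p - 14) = (p + 1)/(p + 2)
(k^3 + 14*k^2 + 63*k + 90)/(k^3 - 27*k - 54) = (k^2 + 11*k + 30)/(k^2 - 3*k - 18)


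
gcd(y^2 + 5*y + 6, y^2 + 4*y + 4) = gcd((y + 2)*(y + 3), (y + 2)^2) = y + 2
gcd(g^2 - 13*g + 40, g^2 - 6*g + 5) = g - 5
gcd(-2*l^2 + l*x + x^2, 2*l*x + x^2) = 2*l + x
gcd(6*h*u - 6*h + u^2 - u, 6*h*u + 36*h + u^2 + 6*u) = 6*h + u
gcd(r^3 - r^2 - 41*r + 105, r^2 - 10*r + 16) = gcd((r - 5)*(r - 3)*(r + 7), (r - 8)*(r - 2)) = 1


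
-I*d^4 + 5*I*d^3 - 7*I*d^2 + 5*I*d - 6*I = (d - 3)*(d - 2)*(d - I)*(-I*d + 1)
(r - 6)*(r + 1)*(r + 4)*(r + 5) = r^4 + 4*r^3 - 31*r^2 - 154*r - 120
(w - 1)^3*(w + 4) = w^4 + w^3 - 9*w^2 + 11*w - 4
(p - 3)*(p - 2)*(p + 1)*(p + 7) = p^4 + 3*p^3 - 27*p^2 + 13*p + 42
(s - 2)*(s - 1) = s^2 - 3*s + 2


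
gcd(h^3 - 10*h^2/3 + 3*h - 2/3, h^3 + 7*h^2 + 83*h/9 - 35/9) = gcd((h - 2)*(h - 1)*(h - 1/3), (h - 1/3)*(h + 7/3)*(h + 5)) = h - 1/3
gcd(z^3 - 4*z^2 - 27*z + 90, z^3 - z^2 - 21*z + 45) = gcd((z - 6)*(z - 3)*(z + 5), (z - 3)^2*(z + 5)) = z^2 + 2*z - 15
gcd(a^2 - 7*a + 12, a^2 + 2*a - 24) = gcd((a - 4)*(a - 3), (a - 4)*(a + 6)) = a - 4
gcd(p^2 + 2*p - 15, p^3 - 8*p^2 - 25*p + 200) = p + 5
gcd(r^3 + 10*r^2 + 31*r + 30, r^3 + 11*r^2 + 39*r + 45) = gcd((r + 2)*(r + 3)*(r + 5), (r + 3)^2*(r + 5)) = r^2 + 8*r + 15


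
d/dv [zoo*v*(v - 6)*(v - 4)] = zoo*(v^2 + v + 1)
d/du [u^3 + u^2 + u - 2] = 3*u^2 + 2*u + 1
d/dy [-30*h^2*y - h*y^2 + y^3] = -30*h^2 - 2*h*y + 3*y^2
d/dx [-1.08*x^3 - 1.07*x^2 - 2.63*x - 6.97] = -3.24*x^2 - 2.14*x - 2.63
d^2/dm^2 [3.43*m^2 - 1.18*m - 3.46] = 6.86000000000000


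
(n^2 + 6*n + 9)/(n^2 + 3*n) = (n + 3)/n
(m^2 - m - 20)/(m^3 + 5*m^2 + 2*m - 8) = (m - 5)/(m^2 + m - 2)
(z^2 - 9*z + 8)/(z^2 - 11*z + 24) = (z - 1)/(z - 3)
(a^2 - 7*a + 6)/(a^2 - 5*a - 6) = (a - 1)/(a + 1)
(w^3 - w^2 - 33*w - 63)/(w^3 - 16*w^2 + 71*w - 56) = (w^2 + 6*w + 9)/(w^2 - 9*w + 8)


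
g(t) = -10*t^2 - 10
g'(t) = -20*t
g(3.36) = -122.90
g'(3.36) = -67.20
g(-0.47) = -12.21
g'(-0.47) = 9.40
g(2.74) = -85.08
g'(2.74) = -54.80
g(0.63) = -13.97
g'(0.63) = -12.60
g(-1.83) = -43.49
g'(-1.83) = 36.60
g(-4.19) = -185.56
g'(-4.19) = 83.80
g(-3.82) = -155.92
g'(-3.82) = 76.40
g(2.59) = -77.08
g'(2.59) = -51.80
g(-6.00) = -370.00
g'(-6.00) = 120.00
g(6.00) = -370.00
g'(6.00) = -120.00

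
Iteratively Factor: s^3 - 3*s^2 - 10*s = (s + 2)*(s^2 - 5*s) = s*(s + 2)*(s - 5)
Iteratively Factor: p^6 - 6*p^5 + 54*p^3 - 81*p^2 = (p + 3)*(p^5 - 9*p^4 + 27*p^3 - 27*p^2) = p*(p + 3)*(p^4 - 9*p^3 + 27*p^2 - 27*p) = p*(p - 3)*(p + 3)*(p^3 - 6*p^2 + 9*p) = p*(p - 3)^2*(p + 3)*(p^2 - 3*p) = p*(p - 3)^3*(p + 3)*(p)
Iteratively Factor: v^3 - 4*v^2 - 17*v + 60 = (v + 4)*(v^2 - 8*v + 15) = (v - 3)*(v + 4)*(v - 5)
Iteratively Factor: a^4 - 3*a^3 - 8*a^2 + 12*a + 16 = (a - 2)*(a^3 - a^2 - 10*a - 8) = (a - 2)*(a + 1)*(a^2 - 2*a - 8) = (a - 4)*(a - 2)*(a + 1)*(a + 2)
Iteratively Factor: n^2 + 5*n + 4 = (n + 1)*(n + 4)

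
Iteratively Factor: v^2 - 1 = (v + 1)*(v - 1)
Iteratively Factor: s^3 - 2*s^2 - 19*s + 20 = (s - 1)*(s^2 - s - 20) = (s - 5)*(s - 1)*(s + 4)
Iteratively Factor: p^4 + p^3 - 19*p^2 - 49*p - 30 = (p + 3)*(p^3 - 2*p^2 - 13*p - 10) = (p - 5)*(p + 3)*(p^2 + 3*p + 2) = (p - 5)*(p + 1)*(p + 3)*(p + 2)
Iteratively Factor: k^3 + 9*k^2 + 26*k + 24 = (k + 2)*(k^2 + 7*k + 12) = (k + 2)*(k + 4)*(k + 3)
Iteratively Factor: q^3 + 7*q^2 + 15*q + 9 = (q + 3)*(q^2 + 4*q + 3) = (q + 3)^2*(q + 1)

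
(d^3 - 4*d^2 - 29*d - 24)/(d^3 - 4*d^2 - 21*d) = (d^2 - 7*d - 8)/(d*(d - 7))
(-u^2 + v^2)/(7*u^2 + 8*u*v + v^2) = (-u + v)/(7*u + v)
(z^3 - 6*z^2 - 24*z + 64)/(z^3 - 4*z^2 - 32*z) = (z - 2)/z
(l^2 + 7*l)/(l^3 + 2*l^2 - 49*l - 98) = l/(l^2 - 5*l - 14)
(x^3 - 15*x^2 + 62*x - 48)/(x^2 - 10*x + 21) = (x^3 - 15*x^2 + 62*x - 48)/(x^2 - 10*x + 21)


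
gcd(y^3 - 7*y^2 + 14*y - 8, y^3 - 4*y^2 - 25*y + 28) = y - 1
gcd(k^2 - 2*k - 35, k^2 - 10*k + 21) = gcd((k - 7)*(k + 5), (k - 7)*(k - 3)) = k - 7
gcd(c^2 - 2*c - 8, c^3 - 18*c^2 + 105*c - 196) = c - 4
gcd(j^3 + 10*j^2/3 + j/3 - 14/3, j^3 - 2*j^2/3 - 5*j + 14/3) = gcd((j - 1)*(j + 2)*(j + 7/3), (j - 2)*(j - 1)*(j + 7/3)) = j^2 + 4*j/3 - 7/3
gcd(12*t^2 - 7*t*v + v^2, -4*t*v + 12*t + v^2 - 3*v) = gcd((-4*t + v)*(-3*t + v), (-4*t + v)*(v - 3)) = 4*t - v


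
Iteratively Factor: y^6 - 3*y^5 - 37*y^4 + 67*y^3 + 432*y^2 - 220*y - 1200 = (y - 5)*(y^5 + 2*y^4 - 27*y^3 - 68*y^2 + 92*y + 240) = (y - 5)^2*(y^4 + 7*y^3 + 8*y^2 - 28*y - 48) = (y - 5)^2*(y + 4)*(y^3 + 3*y^2 - 4*y - 12) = (y - 5)^2*(y + 2)*(y + 4)*(y^2 + y - 6) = (y - 5)^2*(y + 2)*(y + 3)*(y + 4)*(y - 2)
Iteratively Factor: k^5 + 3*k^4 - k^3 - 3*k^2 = (k + 3)*(k^4 - k^2) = k*(k + 3)*(k^3 - k) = k*(k - 1)*(k + 3)*(k^2 + k) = k*(k - 1)*(k + 1)*(k + 3)*(k)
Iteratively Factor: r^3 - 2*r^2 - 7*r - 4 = (r + 1)*(r^2 - 3*r - 4) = (r - 4)*(r + 1)*(r + 1)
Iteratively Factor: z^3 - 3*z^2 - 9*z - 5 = (z + 1)*(z^2 - 4*z - 5) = (z + 1)^2*(z - 5)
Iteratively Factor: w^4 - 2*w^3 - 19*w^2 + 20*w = (w + 4)*(w^3 - 6*w^2 + 5*w) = (w - 1)*(w + 4)*(w^2 - 5*w) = w*(w - 1)*(w + 4)*(w - 5)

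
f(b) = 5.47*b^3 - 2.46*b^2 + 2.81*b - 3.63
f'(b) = 16.41*b^2 - 4.92*b + 2.81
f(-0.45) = -5.89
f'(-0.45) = 8.35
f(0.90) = 0.89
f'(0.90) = 11.67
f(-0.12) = -4.01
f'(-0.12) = 3.64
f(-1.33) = -24.59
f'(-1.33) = 38.38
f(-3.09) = -197.19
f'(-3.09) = 174.70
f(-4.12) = -439.51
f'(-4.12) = 301.63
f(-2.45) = -105.72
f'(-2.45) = 113.37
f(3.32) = 178.76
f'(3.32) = 167.35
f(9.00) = 3810.03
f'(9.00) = 1287.74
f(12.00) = 9128.01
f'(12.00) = 2306.81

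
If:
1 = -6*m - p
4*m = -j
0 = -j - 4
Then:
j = -4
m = 1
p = -7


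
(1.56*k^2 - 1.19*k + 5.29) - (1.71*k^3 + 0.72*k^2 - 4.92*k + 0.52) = -1.71*k^3 + 0.84*k^2 + 3.73*k + 4.77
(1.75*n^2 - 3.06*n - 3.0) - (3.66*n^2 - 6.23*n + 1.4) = -1.91*n^2 + 3.17*n - 4.4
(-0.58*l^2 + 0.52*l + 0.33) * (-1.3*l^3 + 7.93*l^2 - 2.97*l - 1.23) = 0.754*l^5 - 5.2754*l^4 + 5.4172*l^3 + 1.7859*l^2 - 1.6197*l - 0.4059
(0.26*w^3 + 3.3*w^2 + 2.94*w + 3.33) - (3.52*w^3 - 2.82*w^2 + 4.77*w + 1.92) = -3.26*w^3 + 6.12*w^2 - 1.83*w + 1.41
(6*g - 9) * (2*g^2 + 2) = 12*g^3 - 18*g^2 + 12*g - 18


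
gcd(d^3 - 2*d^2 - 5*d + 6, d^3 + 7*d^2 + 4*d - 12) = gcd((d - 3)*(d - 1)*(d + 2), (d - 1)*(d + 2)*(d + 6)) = d^2 + d - 2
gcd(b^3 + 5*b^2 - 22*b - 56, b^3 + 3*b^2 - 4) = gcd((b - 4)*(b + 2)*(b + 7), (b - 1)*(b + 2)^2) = b + 2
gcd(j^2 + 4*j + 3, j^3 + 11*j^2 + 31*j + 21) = j^2 + 4*j + 3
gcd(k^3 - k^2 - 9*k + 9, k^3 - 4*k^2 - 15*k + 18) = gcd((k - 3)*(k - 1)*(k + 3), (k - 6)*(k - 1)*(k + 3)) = k^2 + 2*k - 3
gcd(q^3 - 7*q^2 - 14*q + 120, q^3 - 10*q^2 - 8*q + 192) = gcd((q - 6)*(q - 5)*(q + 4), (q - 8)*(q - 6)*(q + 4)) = q^2 - 2*q - 24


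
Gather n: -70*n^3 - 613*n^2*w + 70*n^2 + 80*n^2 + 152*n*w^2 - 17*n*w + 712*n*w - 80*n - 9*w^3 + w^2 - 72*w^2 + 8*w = -70*n^3 + n^2*(150 - 613*w) + n*(152*w^2 + 695*w - 80) - 9*w^3 - 71*w^2 + 8*w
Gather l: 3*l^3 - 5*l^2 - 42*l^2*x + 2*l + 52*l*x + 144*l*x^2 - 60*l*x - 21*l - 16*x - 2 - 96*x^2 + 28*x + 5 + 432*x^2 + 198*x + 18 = 3*l^3 + l^2*(-42*x - 5) + l*(144*x^2 - 8*x - 19) + 336*x^2 + 210*x + 21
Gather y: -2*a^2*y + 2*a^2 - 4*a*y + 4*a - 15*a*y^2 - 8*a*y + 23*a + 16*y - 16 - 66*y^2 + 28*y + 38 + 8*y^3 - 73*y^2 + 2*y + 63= 2*a^2 + 27*a + 8*y^3 + y^2*(-15*a - 139) + y*(-2*a^2 - 12*a + 46) + 85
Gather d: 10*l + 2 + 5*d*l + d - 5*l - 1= d*(5*l + 1) + 5*l + 1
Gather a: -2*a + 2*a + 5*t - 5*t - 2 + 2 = 0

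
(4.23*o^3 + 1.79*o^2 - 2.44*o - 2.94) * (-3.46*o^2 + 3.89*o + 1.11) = -14.6358*o^5 + 10.2613*o^4 + 20.1008*o^3 + 2.6677*o^2 - 14.145*o - 3.2634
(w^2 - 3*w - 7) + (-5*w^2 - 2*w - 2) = -4*w^2 - 5*w - 9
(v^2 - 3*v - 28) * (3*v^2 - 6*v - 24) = 3*v^4 - 15*v^3 - 90*v^2 + 240*v + 672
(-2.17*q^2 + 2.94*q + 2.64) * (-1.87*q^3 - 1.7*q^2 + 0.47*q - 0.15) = 4.0579*q^5 - 1.8088*q^4 - 10.9547*q^3 - 2.7807*q^2 + 0.7998*q - 0.396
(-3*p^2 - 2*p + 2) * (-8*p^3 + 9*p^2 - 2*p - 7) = 24*p^5 - 11*p^4 - 28*p^3 + 43*p^2 + 10*p - 14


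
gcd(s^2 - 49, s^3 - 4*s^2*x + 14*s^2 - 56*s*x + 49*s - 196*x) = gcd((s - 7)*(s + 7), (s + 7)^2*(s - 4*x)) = s + 7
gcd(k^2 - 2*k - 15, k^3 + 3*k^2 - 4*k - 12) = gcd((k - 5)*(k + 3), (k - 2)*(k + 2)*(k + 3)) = k + 3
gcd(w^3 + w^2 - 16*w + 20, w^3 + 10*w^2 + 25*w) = w + 5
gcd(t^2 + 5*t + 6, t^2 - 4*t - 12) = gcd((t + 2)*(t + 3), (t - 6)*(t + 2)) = t + 2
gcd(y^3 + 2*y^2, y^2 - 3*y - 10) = y + 2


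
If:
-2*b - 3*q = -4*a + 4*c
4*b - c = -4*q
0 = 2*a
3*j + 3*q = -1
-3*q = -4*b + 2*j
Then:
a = 0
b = -19/141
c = -4/141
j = -65/141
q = 6/47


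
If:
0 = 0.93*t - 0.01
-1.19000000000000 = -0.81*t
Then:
No Solution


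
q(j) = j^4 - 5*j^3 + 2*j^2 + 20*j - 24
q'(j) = 4*j^3 - 15*j^2 + 4*j + 20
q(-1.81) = -13.27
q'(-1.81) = -60.10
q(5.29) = 180.70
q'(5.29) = 213.54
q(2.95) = -0.22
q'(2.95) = 3.95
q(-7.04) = 4135.24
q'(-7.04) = -2147.24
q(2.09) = -0.03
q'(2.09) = -0.64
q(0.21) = -19.76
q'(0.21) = 20.22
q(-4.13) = 570.68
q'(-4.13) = -534.15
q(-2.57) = 66.31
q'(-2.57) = -157.25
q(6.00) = 384.00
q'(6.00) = 368.00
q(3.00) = 0.00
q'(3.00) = 5.00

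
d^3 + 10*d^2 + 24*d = d*(d + 4)*(d + 6)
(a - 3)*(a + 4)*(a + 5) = a^3 + 6*a^2 - 7*a - 60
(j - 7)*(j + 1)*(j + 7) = j^3 + j^2 - 49*j - 49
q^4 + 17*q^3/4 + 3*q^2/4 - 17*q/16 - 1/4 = (q - 1/2)*(q + 1/4)*(q + 1/2)*(q + 4)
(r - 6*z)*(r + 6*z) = r^2 - 36*z^2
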